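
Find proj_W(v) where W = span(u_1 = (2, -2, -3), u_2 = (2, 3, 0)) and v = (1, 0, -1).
proj_W(v) = (226/217, -6/217, -207/217)

Set up U = [u_1 | ... | u_2] ∈ R^(3×2). The projector onto W = col(U) is P = U (U^T U)^(-1) U^T.
Compute U^T U =
  [17, -2]
  [-2, 13],
and U^T v = (5, 2).
Solve U^T U · c = U^T v for the coefficients: c = (69/217, 44/217). The projection is proj_W(v) = U c.
Check: (v - proj_W(v)) · u_1 = 0  (should be 0).
Check: (v - proj_W(v)) · u_2 = 0  (should be 0).
Result: proj_W(v) = (226/217, -6/217, -207/217).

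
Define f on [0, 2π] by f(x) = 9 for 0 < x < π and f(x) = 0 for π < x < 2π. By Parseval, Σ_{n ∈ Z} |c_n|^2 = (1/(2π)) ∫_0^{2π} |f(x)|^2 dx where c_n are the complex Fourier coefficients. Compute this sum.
Σ |c_n|^2 = 81/2

Parseval equates the L^2 energy of f (normalised by 1/(2π)) with the ℓ^2 sum of its Fourier coefficients: (1/(2π)) ∫_0^{2π} |f|^2 = Σ |c_n|^2.
Compute the left side: (1/(2π)) [∫_0^π 9^2 dx + ∫_π^{2π} 0^2 dx] = (1/(2π)) · (81π + 0π) = (81 + 0)/2 = 81/2.
So Σ_{n ∈ Z} |c_n|^2 = 81/2.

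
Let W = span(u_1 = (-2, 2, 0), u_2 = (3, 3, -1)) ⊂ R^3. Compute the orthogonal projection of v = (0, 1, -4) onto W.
proj_W(v) = (23/38, 61/38, -7/19)

Set up U = [u_1 | ... | u_2] ∈ R^(3×2). The projector onto W = col(U) is P = U (U^T U)^(-1) U^T.
Compute U^T U =
  [8, 0]
  [0, 19],
and U^T v = (2, 7).
Solve U^T U · c = U^T v for the coefficients: c = (1/4, 7/19). The projection is proj_W(v) = U c.
Check: (v - proj_W(v)) · u_1 = 0  (should be 0).
Check: (v - proj_W(v)) · u_2 = 0  (should be 0).
Result: proj_W(v) = (23/38, 61/38, -7/19).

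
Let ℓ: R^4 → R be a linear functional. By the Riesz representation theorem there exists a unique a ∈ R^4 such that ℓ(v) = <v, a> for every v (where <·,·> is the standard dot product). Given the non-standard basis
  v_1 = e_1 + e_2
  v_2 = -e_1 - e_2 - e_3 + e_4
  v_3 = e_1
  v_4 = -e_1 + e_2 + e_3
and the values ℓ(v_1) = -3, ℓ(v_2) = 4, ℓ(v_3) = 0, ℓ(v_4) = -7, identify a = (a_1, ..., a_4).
a = (0, -3, -4, -3)

Write a = (a_1, ..., a_4) in the standard basis. For each basis vector v_i, ℓ(v_i) = <v_i, a> is a linear equation in the a_j's. Collect the n equations into a matrix system V a = ℓ, where row i of V is v_i (expressed in the standard basis). Since V is invertible (lower-triangular with 1s on the diagonal, up to permutation), solve by back-substitution:
  V =
[[1, 1, 0, 0],
 [-1, -1, -1, 1],
 [1, 0, 0, 0],
 [-1, 1, 1, 0]]
  V a = (-3, 4, 0, -7)
Solving gives a = (0, -3, -4, -3).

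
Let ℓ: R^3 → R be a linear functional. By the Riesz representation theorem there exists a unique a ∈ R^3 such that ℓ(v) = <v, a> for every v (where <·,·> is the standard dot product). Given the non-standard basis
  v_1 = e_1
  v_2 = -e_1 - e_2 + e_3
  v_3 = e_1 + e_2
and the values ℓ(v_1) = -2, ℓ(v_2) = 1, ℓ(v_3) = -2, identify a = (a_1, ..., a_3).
a = (-2, 0, -1)

Write a = (a_1, ..., a_3) in the standard basis. For each basis vector v_i, ℓ(v_i) = <v_i, a> is a linear equation in the a_j's. Collect the n equations into a matrix system V a = ℓ, where row i of V is v_i (expressed in the standard basis). Since V is invertible (lower-triangular with 1s on the diagonal, up to permutation), solve by back-substitution:
  V =
[[1, 0, 0],
 [-1, -1, 1],
 [1, 1, 0]]
  V a = (-2, 1, -2)
Solving gives a = (-2, 0, -1).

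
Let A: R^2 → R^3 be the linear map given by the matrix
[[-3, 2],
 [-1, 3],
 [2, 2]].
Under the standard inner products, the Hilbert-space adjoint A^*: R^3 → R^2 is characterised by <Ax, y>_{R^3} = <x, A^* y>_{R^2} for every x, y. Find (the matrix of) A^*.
A^* = A^T =
[[-3, -1, 2],
 [2, 3, 2]]

For real matrices with standard dot products, the defining identity <Ax, y> = <x, A^* y> gives (Ax)^T y = x^T (A^*) y, i.e. x^T A^T y = x^T (A^*) y. Since this holds for all x, y, we must have A^* = A^T. Therefore
A^* =
[[-3, -1, 2],
 [2, 3, 2]].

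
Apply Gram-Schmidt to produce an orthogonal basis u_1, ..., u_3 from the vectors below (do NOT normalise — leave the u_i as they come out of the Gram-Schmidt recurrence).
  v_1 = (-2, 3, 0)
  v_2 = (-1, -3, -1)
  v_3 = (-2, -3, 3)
Orthogonal basis:
  u_1 = (-2, 3, 0)
  u_2 = (-27/13, -18/13, -1)
  u_3 = (-117/94, -39/47, 351/94)

Apply the Gram-Schmidt recurrence
  u_1 = v_1
  u_i = v_i − Σ_{j<i} ((v_i · u_j) / (u_j · u_j)) · u_j.

Step by step this gives:
  u_1 = (-2, 3, 0)
  u_2 = (-27/13, -18/13, -1)
  u_3 = (-117/94, -39/47, 351/94)

Orthogonality check:
  u_2 · u_1 = 0 (should be 0)
  u_3 · u_1 = 0 (should be 0)
  u_3 · u_2 = 0 (should be 0)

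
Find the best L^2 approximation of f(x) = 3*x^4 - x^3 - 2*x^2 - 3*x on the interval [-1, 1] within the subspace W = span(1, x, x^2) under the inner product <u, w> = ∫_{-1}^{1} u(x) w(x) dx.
g(x) = 4*x^2/7 - 18*x/5 - 9/35

The best approximation g ∈ W is the orthogonal projection of f onto W. Writing g = a_0 + a_1 x + a_2 x^2, the coefficients solve the normal equations G · a = b where
  G_{ij} = <φ_i, φ_j> and b_i = <f, φ_i>, with φ_0 = 1, φ_1 = x, φ_2 = x^2.
G =
  [2, 0, 2/3]
  [0, 2/3, 0]
  [2/3, 0, 2/5],
b = (-2/15, -12/5, 2/35).
Solving gives a_0 = -9/35, a_1 = -18/5, a_2 = 4/7, so
  g(x) = 4*x^2/7 - 18*x/5 - 9/35.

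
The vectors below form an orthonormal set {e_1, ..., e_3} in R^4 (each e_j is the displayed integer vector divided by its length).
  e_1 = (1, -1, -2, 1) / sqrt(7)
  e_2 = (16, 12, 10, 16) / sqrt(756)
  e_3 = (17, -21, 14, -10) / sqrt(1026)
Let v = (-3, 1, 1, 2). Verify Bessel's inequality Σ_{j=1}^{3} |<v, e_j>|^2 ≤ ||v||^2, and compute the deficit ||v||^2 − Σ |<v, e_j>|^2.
Σ |<v, e_j>|^2 = 157/19; ||v||^2 = 15; deficit = 128/19

Write each e_j = u_j / sqrt(<u_j, u_j>) where u_j is the displayed integer vector. Then <v, e_j> = <v, u_j> / sqrt(<u_j, u_j>), so |<v, e_j>|^2 = <v, u_j>^2 / <u_j, u_j>.
Coefficients: <v, e_1> = -4/sqrt(7), <v, e_2> = 6/sqrt(756), <v, e_3> = -78/sqrt(1026).
Square and sum: Σ |<v, e_j>|^2 = 157/19.
Compute ||v||^2 = v·v = 15.
Deficit = 15 − 157/19 = 128/19 ≥ 0, confirming Bessel's inequality. (The deficit equals ||v − Σ <v,e_j> e_j||^2, the squared distance from v to span{e_j}.)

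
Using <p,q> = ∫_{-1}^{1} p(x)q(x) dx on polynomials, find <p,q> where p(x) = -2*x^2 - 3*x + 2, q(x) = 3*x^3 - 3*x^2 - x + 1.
<p,q> = -8/15

Expand the product: p(x)·q(x) = -6*x^5 - 3*x^4 + 17*x^3 - 5*x^2 - 5*x + 2.
∫_{-1}^{1} of each monomial x^k gives [2/(k+1) if k even, 0 if k odd]. Integrating term-by-term (or equivalently evaluating the antiderivative F(x) = -x^6 - 3*x^5/5 + 17*x^4/4 - 5*x^3/3 - 5*x^2/2 + 2*x at the endpoints):
  F(1) − F(−1) = 29/60 − (61/60) = -8/15.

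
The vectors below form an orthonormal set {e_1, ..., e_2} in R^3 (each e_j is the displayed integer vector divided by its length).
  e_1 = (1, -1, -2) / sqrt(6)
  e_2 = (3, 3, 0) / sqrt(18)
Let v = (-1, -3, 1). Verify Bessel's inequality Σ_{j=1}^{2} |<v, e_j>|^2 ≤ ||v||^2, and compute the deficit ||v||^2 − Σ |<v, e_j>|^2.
Σ |<v, e_j>|^2 = 8; ||v||^2 = 11; deficit = 3

Write each e_j = u_j / sqrt(<u_j, u_j>) where u_j is the displayed integer vector. Then <v, e_j> = <v, u_j> / sqrt(<u_j, u_j>), so |<v, e_j>|^2 = <v, u_j>^2 / <u_j, u_j>.
Coefficients: <v, e_1> = 0/sqrt(6), <v, e_2> = -12/sqrt(18).
Square and sum: Σ |<v, e_j>|^2 = 8.
Compute ||v||^2 = v·v = 11.
Deficit = 11 − 8 = 3 ≥ 0, confirming Bessel's inequality. (The deficit equals ||v − Σ <v,e_j> e_j||^2, the squared distance from v to span{e_j}.)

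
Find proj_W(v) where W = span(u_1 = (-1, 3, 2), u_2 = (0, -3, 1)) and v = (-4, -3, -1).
proj_W(v) = (2/13, -33/13, 5/13)

Set up U = [u_1 | ... | u_2] ∈ R^(3×2). The projector onto W = col(U) is P = U (U^T U)^(-1) U^T.
Compute U^T U =
  [14, -7]
  [-7, 10],
and U^T v = (-7, 8).
Solve U^T U · c = U^T v for the coefficients: c = (-2/13, 9/13). The projection is proj_W(v) = U c.
Check: (v - proj_W(v)) · u_1 = 0  (should be 0).
Check: (v - proj_W(v)) · u_2 = 0  (should be 0).
Result: proj_W(v) = (2/13, -33/13, 5/13).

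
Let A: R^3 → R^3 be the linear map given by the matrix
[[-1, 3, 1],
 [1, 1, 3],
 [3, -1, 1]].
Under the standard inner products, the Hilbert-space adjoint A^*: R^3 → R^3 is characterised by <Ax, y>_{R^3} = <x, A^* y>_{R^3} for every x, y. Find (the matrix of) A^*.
A^* = A^T =
[[-1, 1, 3],
 [3, 1, -1],
 [1, 3, 1]]

For real matrices with standard dot products, the defining identity <Ax, y> = <x, A^* y> gives (Ax)^T y = x^T (A^*) y, i.e. x^T A^T y = x^T (A^*) y. Since this holds for all x, y, we must have A^* = A^T. Therefore
A^* =
[[-1, 1, 3],
 [3, 1, -1],
 [1, 3, 1]].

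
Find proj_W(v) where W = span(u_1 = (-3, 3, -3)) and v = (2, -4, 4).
proj_W(v) = (10/3, -10/3, 10/3)

Set up U = [u_1 | ... | u_1] ∈ R^(3×1). The projector onto W = col(U) is P = U (U^T U)^(-1) U^T.
Compute U^T U =
  [27],
and U^T v = (-30).
Solve U^T U · c = U^T v for the coefficients: c = (-10/9). The projection is proj_W(v) = U c.
Check: (v - proj_W(v)) · u_1 = 0  (should be 0).
Result: proj_W(v) = (10/3, -10/3, 10/3).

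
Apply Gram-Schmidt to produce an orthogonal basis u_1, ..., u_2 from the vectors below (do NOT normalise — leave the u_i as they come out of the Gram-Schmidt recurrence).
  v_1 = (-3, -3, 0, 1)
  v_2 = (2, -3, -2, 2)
Orthogonal basis:
  u_1 = (-3, -3, 0, 1)
  u_2 = (53/19, -42/19, -2, 33/19)

Apply the Gram-Schmidt recurrence
  u_1 = v_1
  u_i = v_i − Σ_{j<i} ((v_i · u_j) / (u_j · u_j)) · u_j.

Step by step this gives:
  u_1 = (-3, -3, 0, 1)
  u_2 = (53/19, -42/19, -2, 33/19)

Orthogonality check:
  u_2 · u_1 = 0 (should be 0)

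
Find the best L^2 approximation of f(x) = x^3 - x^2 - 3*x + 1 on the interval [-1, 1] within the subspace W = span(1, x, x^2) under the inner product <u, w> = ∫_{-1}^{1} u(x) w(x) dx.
g(x) = -x^2 - 12*x/5 + 1

The best approximation g ∈ W is the orthogonal projection of f onto W. Writing g = a_0 + a_1 x + a_2 x^2, the coefficients solve the normal equations G · a = b where
  G_{ij} = <φ_i, φ_j> and b_i = <f, φ_i>, with φ_0 = 1, φ_1 = x, φ_2 = x^2.
G =
  [2, 0, 2/3]
  [0, 2/3, 0]
  [2/3, 0, 2/5],
b = (4/3, -8/5, 4/15).
Solving gives a_0 = 1, a_1 = -12/5, a_2 = -1, so
  g(x) = -x^2 - 12*x/5 + 1.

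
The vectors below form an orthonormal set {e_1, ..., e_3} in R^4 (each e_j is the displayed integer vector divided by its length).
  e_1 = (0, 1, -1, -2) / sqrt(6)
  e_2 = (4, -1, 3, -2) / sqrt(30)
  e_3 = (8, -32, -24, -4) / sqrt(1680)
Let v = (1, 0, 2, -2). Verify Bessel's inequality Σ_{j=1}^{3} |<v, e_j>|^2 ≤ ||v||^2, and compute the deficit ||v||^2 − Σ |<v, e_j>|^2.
Σ |<v, e_j>|^2 = 164/21; ||v||^2 = 9; deficit = 25/21

Write each e_j = u_j / sqrt(<u_j, u_j>) where u_j is the displayed integer vector. Then <v, e_j> = <v, u_j> / sqrt(<u_j, u_j>), so |<v, e_j>|^2 = <v, u_j>^2 / <u_j, u_j>.
Coefficients: <v, e_1> = 2/sqrt(6), <v, e_2> = 14/sqrt(30), <v, e_3> = -32/sqrt(1680).
Square and sum: Σ |<v, e_j>|^2 = 164/21.
Compute ||v||^2 = v·v = 9.
Deficit = 9 − 164/21 = 25/21 ≥ 0, confirming Bessel's inequality. (The deficit equals ||v − Σ <v,e_j> e_j||^2, the squared distance from v to span{e_j}.)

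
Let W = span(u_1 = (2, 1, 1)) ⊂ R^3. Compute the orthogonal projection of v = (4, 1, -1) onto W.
proj_W(v) = (8/3, 4/3, 4/3)

Set up U = [u_1 | ... | u_1] ∈ R^(3×1). The projector onto W = col(U) is P = U (U^T U)^(-1) U^T.
Compute U^T U =
  [6],
and U^T v = (8).
Solve U^T U · c = U^T v for the coefficients: c = (4/3). The projection is proj_W(v) = U c.
Check: (v - proj_W(v)) · u_1 = 0  (should be 0).
Result: proj_W(v) = (8/3, 4/3, 4/3).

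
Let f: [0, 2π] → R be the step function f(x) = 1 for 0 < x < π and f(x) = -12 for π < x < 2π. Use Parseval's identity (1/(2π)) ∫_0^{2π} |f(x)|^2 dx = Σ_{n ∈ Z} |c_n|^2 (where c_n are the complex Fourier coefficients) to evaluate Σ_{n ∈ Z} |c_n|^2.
Σ |c_n|^2 = 145/2

Parseval equates the L^2 energy of f (normalised by 1/(2π)) with the ℓ^2 sum of its Fourier coefficients: (1/(2π)) ∫_0^{2π} |f|^2 = Σ |c_n|^2.
Compute the left side: (1/(2π)) [∫_0^π 1^2 dx + ∫_π^{2π} (-12)^2 dx] = (1/(2π)) · (1π + 144π) = (1 + 144)/2 = 145/2.
So Σ_{n ∈ Z} |c_n|^2 = 145/2.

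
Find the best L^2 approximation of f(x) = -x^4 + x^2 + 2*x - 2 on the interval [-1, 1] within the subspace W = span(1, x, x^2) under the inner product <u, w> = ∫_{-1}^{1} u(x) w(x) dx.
g(x) = x^2/7 + 2*x - 67/35

The best approximation g ∈ W is the orthogonal projection of f onto W. Writing g = a_0 + a_1 x + a_2 x^2, the coefficients solve the normal equations G · a = b where
  G_{ij} = <φ_i, φ_j> and b_i = <f, φ_i>, with φ_0 = 1, φ_1 = x, φ_2 = x^2.
G =
  [2, 0, 2/3]
  [0, 2/3, 0]
  [2/3, 0, 2/5],
b = (-56/15, 4/3, -128/105).
Solving gives a_0 = -67/35, a_1 = 2, a_2 = 1/7, so
  g(x) = x^2/7 + 2*x - 67/35.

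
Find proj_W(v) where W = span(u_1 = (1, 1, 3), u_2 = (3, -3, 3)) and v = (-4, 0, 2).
proj_W(v) = (-2/3, 5/3, 1/3)

Set up U = [u_1 | ... | u_2] ∈ R^(3×2). The projector onto W = col(U) is P = U (U^T U)^(-1) U^T.
Compute U^T U =
  [11, 9]
  [9, 27],
and U^T v = (2, -6).
Solve U^T U · c = U^T v for the coefficients: c = (1/2, -7/18). The projection is proj_W(v) = U c.
Check: (v - proj_W(v)) · u_1 = 0  (should be 0).
Check: (v - proj_W(v)) · u_2 = 0  (should be 0).
Result: proj_W(v) = (-2/3, 5/3, 1/3).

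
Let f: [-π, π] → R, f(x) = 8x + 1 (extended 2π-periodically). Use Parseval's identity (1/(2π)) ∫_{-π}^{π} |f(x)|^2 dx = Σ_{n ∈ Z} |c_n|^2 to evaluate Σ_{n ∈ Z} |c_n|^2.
Σ |c_n|^2 = 64π^2/3 + 1

Expand and integrate term by term over [-π, π]:
  ∫ (8x)^2 dx = 64·(2π^3/3); ∫ 2·8·(1)·x dx = 0 (odd integrand); ∫ 1^2 dx = 1·2π.
So (1/(2π)) ∫_{-π}^{π} (8x + 1)^2 dx = 64π^2/3 + 1 = 64π^2/3 + 1.
Parseval ⇒ Σ |c_n|^2 = 64π^2/3 + 1.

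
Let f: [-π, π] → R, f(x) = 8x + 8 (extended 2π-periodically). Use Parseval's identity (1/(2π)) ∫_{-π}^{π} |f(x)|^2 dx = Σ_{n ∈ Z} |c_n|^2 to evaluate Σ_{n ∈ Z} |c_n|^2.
Σ |c_n|^2 = 64π^2/3 + 64

Expand and integrate term by term over [-π, π]:
  ∫ (8x)^2 dx = 64·(2π^3/3); ∫ 2·8·(8)·x dx = 0 (odd integrand); ∫ 8^2 dx = 64·2π.
So (1/(2π)) ∫_{-π}^{π} (8x + 8)^2 dx = 64π^2/3 + 64 = 64π^2/3 + 64.
Parseval ⇒ Σ |c_n|^2 = 64π^2/3 + 64.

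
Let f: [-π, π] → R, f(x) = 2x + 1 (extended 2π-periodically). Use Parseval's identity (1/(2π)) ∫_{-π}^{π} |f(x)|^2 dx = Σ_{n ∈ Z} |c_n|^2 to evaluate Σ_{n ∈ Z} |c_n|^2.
Σ |c_n|^2 = 4π^2/3 + 1

Expand and integrate term by term over [-π, π]:
  ∫ (2x)^2 dx = 4·(2π^3/3); ∫ 2·2·(1)·x dx = 0 (odd integrand); ∫ 1^2 dx = 1·2π.
So (1/(2π)) ∫_{-π}^{π} (2x + 1)^2 dx = 4π^2/3 + 1 = 4π^2/3 + 1.
Parseval ⇒ Σ |c_n|^2 = 4π^2/3 + 1.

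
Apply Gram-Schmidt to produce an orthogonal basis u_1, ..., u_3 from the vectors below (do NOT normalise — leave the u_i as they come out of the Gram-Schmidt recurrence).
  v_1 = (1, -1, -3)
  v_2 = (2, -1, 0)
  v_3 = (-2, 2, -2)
Orthogonal basis:
  u_1 = (1, -1, -3)
  u_2 = (19/11, -8/11, 9/11)
  u_3 = (12/23, 24/23, -4/23)

Apply the Gram-Schmidt recurrence
  u_1 = v_1
  u_i = v_i − Σ_{j<i} ((v_i · u_j) / (u_j · u_j)) · u_j.

Step by step this gives:
  u_1 = (1, -1, -3)
  u_2 = (19/11, -8/11, 9/11)
  u_3 = (12/23, 24/23, -4/23)

Orthogonality check:
  u_2 · u_1 = 0 (should be 0)
  u_3 · u_1 = 0 (should be 0)
  u_3 · u_2 = 0 (should be 0)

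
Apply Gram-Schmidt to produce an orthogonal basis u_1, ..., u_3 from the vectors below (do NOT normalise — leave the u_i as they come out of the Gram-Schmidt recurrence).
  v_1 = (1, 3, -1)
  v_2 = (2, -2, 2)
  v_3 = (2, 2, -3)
Orthogonal basis:
  u_1 = (1, 3, -1)
  u_2 = (28/11, -4/11, 16/11)
  u_3 = (1, -1, -2)

Apply the Gram-Schmidt recurrence
  u_1 = v_1
  u_i = v_i − Σ_{j<i} ((v_i · u_j) / (u_j · u_j)) · u_j.

Step by step this gives:
  u_1 = (1, 3, -1)
  u_2 = (28/11, -4/11, 16/11)
  u_3 = (1, -1, -2)

Orthogonality check:
  u_2 · u_1 = 0 (should be 0)
  u_3 · u_1 = 0 (should be 0)
  u_3 · u_2 = 0 (should be 0)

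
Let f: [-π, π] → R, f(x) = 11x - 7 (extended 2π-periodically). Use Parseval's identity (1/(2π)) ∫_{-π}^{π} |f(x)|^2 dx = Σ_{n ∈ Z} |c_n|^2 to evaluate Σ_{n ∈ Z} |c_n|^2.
Σ |c_n|^2 = 121π^2/3 + 49

Expand and integrate term by term over [-π, π]:
  ∫ (11x)^2 dx = 121·(2π^3/3); ∫ 2·11·(-7)·x dx = 0 (odd integrand); ∫ (-7)^2 dx = 49·2π.
So (1/(2π)) ∫_{-π}^{π} (11x - 7)^2 dx = 121π^2/3 + 49 = 121π^2/3 + 49.
Parseval ⇒ Σ |c_n|^2 = 121π^2/3 + 49.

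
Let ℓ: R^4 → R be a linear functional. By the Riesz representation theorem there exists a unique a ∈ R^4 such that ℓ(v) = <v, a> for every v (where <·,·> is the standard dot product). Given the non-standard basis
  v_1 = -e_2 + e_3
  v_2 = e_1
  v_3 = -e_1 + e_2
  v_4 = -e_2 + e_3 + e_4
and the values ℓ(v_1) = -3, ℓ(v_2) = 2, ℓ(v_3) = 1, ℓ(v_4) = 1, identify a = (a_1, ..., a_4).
a = (2, 3, 0, 4)

Write a = (a_1, ..., a_4) in the standard basis. For each basis vector v_i, ℓ(v_i) = <v_i, a> is a linear equation in the a_j's. Collect the n equations into a matrix system V a = ℓ, where row i of V is v_i (expressed in the standard basis). Since V is invertible (lower-triangular with 1s on the diagonal, up to permutation), solve by back-substitution:
  V =
[[0, -1, 1, 0],
 [1, 0, 0, 0],
 [-1, 1, 0, 0],
 [0, -1, 1, 1]]
  V a = (-3, 2, 1, 1)
Solving gives a = (2, 3, 0, 4).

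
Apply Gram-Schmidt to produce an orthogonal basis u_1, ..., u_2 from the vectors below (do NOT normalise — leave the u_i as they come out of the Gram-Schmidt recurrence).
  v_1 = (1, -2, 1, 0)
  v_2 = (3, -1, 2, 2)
Orthogonal basis:
  u_1 = (1, -2, 1, 0)
  u_2 = (11/6, 4/3, 5/6, 2)

Apply the Gram-Schmidt recurrence
  u_1 = v_1
  u_i = v_i − Σ_{j<i} ((v_i · u_j) / (u_j · u_j)) · u_j.

Step by step this gives:
  u_1 = (1, -2, 1, 0)
  u_2 = (11/6, 4/3, 5/6, 2)

Orthogonality check:
  u_2 · u_1 = 0 (should be 0)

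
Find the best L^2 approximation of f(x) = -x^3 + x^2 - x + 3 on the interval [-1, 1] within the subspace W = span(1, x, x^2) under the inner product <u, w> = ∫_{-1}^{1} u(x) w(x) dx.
g(x) = x^2 - 8*x/5 + 3

The best approximation g ∈ W is the orthogonal projection of f onto W. Writing g = a_0 + a_1 x + a_2 x^2, the coefficients solve the normal equations G · a = b where
  G_{ij} = <φ_i, φ_j> and b_i = <f, φ_i>, with φ_0 = 1, φ_1 = x, φ_2 = x^2.
G =
  [2, 0, 2/3]
  [0, 2/3, 0]
  [2/3, 0, 2/5],
b = (20/3, -16/15, 12/5).
Solving gives a_0 = 3, a_1 = -8/5, a_2 = 1, so
  g(x) = x^2 - 8*x/5 + 3.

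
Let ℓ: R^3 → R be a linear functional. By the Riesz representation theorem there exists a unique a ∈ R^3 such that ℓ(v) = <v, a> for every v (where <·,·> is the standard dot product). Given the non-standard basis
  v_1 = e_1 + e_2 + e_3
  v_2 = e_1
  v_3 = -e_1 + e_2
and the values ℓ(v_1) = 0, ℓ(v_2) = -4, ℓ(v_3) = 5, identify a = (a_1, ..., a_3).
a = (-4, 1, 3)

Write a = (a_1, ..., a_3) in the standard basis. For each basis vector v_i, ℓ(v_i) = <v_i, a> is a linear equation in the a_j's. Collect the n equations into a matrix system V a = ℓ, where row i of V is v_i (expressed in the standard basis). Since V is invertible (lower-triangular with 1s on the diagonal, up to permutation), solve by back-substitution:
  V =
[[1, 1, 1],
 [1, 0, 0],
 [-1, 1, 0]]
  V a = (0, -4, 5)
Solving gives a = (-4, 1, 3).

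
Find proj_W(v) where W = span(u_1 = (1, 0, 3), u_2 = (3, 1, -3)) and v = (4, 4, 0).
proj_W(v) = (362/77, 92/77, -18/77)

Set up U = [u_1 | ... | u_2] ∈ R^(3×2). The projector onto W = col(U) is P = U (U^T U)^(-1) U^T.
Compute U^T U =
  [10, -6]
  [-6, 19],
and U^T v = (4, 16).
Solve U^T U · c = U^T v for the coefficients: c = (86/77, 92/77). The projection is proj_W(v) = U c.
Check: (v - proj_W(v)) · u_1 = 0  (should be 0).
Check: (v - proj_W(v)) · u_2 = 0  (should be 0).
Result: proj_W(v) = (362/77, 92/77, -18/77).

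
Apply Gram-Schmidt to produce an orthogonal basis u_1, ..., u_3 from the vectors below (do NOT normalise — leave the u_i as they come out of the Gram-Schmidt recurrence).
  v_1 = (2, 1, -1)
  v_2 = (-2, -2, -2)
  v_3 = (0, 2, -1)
Orthogonal basis:
  u_1 = (2, 1, -1)
  u_2 = (-2/3, -4/3, -8/3)
  u_3 = (-1, 3/2, -1/2)

Apply the Gram-Schmidt recurrence
  u_1 = v_1
  u_i = v_i − Σ_{j<i} ((v_i · u_j) / (u_j · u_j)) · u_j.

Step by step this gives:
  u_1 = (2, 1, -1)
  u_2 = (-2/3, -4/3, -8/3)
  u_3 = (-1, 3/2, -1/2)

Orthogonality check:
  u_2 · u_1 = 0 (should be 0)
  u_3 · u_1 = 0 (should be 0)
  u_3 · u_2 = 0 (should be 0)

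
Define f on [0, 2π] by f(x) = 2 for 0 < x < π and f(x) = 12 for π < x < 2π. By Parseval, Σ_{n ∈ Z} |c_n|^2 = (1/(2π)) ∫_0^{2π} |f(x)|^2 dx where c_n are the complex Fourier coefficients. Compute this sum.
Σ |c_n|^2 = 74

Parseval equates the L^2 energy of f (normalised by 1/(2π)) with the ℓ^2 sum of its Fourier coefficients: (1/(2π)) ∫_0^{2π} |f|^2 = Σ |c_n|^2.
Compute the left side: (1/(2π)) [∫_0^π 2^2 dx + ∫_π^{2π} 12^2 dx] = (1/(2π)) · (4π + 144π) = (4 + 144)/2 = 74.
So Σ_{n ∈ Z} |c_n|^2 = 74.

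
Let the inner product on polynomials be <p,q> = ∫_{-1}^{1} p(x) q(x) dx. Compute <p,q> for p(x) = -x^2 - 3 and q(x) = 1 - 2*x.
<p,q> = -20/3

Expand the product: p(x)·q(x) = 2*x^3 - x^2 + 6*x - 3.
∫_{-1}^{1} of each monomial x^k gives [2/(k+1) if k even, 0 if k odd]. Integrating term-by-term (or equivalently evaluating the antiderivative F(x) = x^4/2 - x^3/3 + 3*x^2 - 3*x at the endpoints):
  F(1) − F(−1) = 1/6 − (41/6) = -20/3.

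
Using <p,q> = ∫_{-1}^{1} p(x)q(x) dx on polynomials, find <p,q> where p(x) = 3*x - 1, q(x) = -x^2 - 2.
<p,q> = 14/3

Expand the product: p(x)·q(x) = -3*x^3 + x^2 - 6*x + 2.
∫_{-1}^{1} of each monomial x^k gives [2/(k+1) if k even, 0 if k odd]. Integrating term-by-term (or equivalently evaluating the antiderivative F(x) = -3*x^4/4 + x^3/3 - 3*x^2 + 2*x at the endpoints):
  F(1) − F(−1) = -17/12 − (-73/12) = 14/3.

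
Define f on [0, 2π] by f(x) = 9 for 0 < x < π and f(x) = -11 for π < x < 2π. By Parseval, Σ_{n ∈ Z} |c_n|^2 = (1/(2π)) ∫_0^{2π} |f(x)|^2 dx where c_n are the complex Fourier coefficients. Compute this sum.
Σ |c_n|^2 = 101

Parseval equates the L^2 energy of f (normalised by 1/(2π)) with the ℓ^2 sum of its Fourier coefficients: (1/(2π)) ∫_0^{2π} |f|^2 = Σ |c_n|^2.
Compute the left side: (1/(2π)) [∫_0^π 9^2 dx + ∫_π^{2π} (-11)^2 dx] = (1/(2π)) · (81π + 121π) = (81 + 121)/2 = 101.
So Σ_{n ∈ Z} |c_n|^2 = 101.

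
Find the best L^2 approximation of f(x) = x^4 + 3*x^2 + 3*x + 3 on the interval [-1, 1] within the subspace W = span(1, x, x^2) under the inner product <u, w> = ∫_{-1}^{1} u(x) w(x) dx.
g(x) = 27*x^2/7 + 3*x + 102/35

The best approximation g ∈ W is the orthogonal projection of f onto W. Writing g = a_0 + a_1 x + a_2 x^2, the coefficients solve the normal equations G · a = b where
  G_{ij} = <φ_i, φ_j> and b_i = <f, φ_i>, with φ_0 = 1, φ_1 = x, φ_2 = x^2.
G =
  [2, 0, 2/3]
  [0, 2/3, 0]
  [2/3, 0, 2/5],
b = (42/5, 2, 122/35).
Solving gives a_0 = 102/35, a_1 = 3, a_2 = 27/7, so
  g(x) = 27*x^2/7 + 3*x + 102/35.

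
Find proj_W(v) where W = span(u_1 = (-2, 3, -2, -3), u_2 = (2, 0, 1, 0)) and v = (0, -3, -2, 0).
proj_W(v) = (-45/47, -111/94, -4/47, 111/94)

Set up U = [u_1 | ... | u_2] ∈ R^(4×2). The projector onto W = col(U) is P = U (U^T U)^(-1) U^T.
Compute U^T U =
  [26, -6]
  [-6, 5],
and U^T v = (-5, -2).
Solve U^T U · c = U^T v for the coefficients: c = (-37/94, -41/47). The projection is proj_W(v) = U c.
Check: (v - proj_W(v)) · u_1 = 0  (should be 0).
Check: (v - proj_W(v)) · u_2 = 0  (should be 0).
Result: proj_W(v) = (-45/47, -111/94, -4/47, 111/94).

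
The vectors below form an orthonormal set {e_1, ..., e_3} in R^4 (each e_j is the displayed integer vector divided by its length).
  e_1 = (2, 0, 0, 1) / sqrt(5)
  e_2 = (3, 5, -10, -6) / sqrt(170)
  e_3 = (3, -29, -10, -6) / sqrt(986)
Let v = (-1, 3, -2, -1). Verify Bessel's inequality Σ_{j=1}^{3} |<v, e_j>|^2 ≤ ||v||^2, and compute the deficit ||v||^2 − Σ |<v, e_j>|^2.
Σ |<v, e_j>|^2 = 419/29; ||v||^2 = 15; deficit = 16/29

Write each e_j = u_j / sqrt(<u_j, u_j>) where u_j is the displayed integer vector. Then <v, e_j> = <v, u_j> / sqrt(<u_j, u_j>), so |<v, e_j>|^2 = <v, u_j>^2 / <u_j, u_j>.
Coefficients: <v, e_1> = -3/sqrt(5), <v, e_2> = 38/sqrt(170), <v, e_3> = -64/sqrt(986).
Square and sum: Σ |<v, e_j>|^2 = 419/29.
Compute ||v||^2 = v·v = 15.
Deficit = 15 − 419/29 = 16/29 ≥ 0, confirming Bessel's inequality. (The deficit equals ||v − Σ <v,e_j> e_j||^2, the squared distance from v to span{e_j}.)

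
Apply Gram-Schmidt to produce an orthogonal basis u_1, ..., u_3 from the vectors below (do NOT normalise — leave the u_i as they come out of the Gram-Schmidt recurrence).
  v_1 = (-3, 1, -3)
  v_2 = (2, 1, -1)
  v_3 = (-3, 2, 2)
Orthogonal basis:
  u_1 = (-3, 1, -3)
  u_2 = (32/19, 21/19, -25/19)
  u_3 = (-34/55, 153/55, 17/11)

Apply the Gram-Schmidt recurrence
  u_1 = v_1
  u_i = v_i − Σ_{j<i} ((v_i · u_j) / (u_j · u_j)) · u_j.

Step by step this gives:
  u_1 = (-3, 1, -3)
  u_2 = (32/19, 21/19, -25/19)
  u_3 = (-34/55, 153/55, 17/11)

Orthogonality check:
  u_2 · u_1 = 0 (should be 0)
  u_3 · u_1 = 0 (should be 0)
  u_3 · u_2 = 0 (should be 0)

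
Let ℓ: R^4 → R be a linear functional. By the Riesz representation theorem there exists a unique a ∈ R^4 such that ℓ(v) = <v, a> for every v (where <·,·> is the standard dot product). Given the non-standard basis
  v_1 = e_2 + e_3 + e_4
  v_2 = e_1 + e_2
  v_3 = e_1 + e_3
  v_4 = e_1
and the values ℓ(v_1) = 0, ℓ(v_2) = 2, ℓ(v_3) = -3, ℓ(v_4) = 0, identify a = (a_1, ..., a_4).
a = (0, 2, -3, 1)

Write a = (a_1, ..., a_4) in the standard basis. For each basis vector v_i, ℓ(v_i) = <v_i, a> is a linear equation in the a_j's. Collect the n equations into a matrix system V a = ℓ, where row i of V is v_i (expressed in the standard basis). Since V is invertible (lower-triangular with 1s on the diagonal, up to permutation), solve by back-substitution:
  V =
[[0, 1, 1, 1],
 [1, 1, 0, 0],
 [1, 0, 1, 0],
 [1, 0, 0, 0]]
  V a = (0, 2, -3, 0)
Solving gives a = (0, 2, -3, 1).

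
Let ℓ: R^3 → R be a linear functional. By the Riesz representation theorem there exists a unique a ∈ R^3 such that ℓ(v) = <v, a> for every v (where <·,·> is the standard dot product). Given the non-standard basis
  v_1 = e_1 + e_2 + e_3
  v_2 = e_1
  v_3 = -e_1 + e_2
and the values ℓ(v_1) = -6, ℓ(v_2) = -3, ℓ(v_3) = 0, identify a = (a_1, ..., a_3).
a = (-3, -3, 0)

Write a = (a_1, ..., a_3) in the standard basis. For each basis vector v_i, ℓ(v_i) = <v_i, a> is a linear equation in the a_j's. Collect the n equations into a matrix system V a = ℓ, where row i of V is v_i (expressed in the standard basis). Since V is invertible (lower-triangular with 1s on the diagonal, up to permutation), solve by back-substitution:
  V =
[[1, 1, 1],
 [1, 0, 0],
 [-1, 1, 0]]
  V a = (-6, -3, 0)
Solving gives a = (-3, -3, 0).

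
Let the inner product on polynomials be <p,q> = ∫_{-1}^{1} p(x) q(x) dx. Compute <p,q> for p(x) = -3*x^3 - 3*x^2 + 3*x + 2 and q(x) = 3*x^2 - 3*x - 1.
<p,q> = -4

Expand the product: p(x)·q(x) = -9*x^5 + 21*x^3 - 9*x - 2.
∫_{-1}^{1} of each monomial x^k gives [2/(k+1) if k even, 0 if k odd]. Integrating term-by-term (or equivalently evaluating the antiderivative F(x) = -3*x^6/2 + 21*x^4/4 - 9*x^2/2 - 2*x at the endpoints):
  F(1) − F(−1) = -11/4 − (5/4) = -4.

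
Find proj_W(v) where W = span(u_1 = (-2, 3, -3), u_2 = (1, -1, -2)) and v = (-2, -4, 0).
proj_W(v) = (152/131, -202/131, 46/131)

Set up U = [u_1 | ... | u_2] ∈ R^(3×2). The projector onto W = col(U) is P = U (U^T U)^(-1) U^T.
Compute U^T U =
  [22, 1]
  [1, 6],
and U^T v = (-8, 2).
Solve U^T U · c = U^T v for the coefficients: c = (-50/131, 52/131). The projection is proj_W(v) = U c.
Check: (v - proj_W(v)) · u_1 = 0  (should be 0).
Check: (v - proj_W(v)) · u_2 = 0  (should be 0).
Result: proj_W(v) = (152/131, -202/131, 46/131).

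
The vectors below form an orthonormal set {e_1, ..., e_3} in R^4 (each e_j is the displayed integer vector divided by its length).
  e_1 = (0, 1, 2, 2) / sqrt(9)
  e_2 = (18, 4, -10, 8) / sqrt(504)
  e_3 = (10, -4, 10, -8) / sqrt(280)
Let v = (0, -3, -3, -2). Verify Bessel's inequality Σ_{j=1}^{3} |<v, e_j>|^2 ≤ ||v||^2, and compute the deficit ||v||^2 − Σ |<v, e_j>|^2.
Σ |<v, e_j>|^2 = 94/5; ||v||^2 = 22; deficit = 16/5

Write each e_j = u_j / sqrt(<u_j, u_j>) where u_j is the displayed integer vector. Then <v, e_j> = <v, u_j> / sqrt(<u_j, u_j>), so |<v, e_j>|^2 = <v, u_j>^2 / <u_j, u_j>.
Coefficients: <v, e_1> = -13/sqrt(9), <v, e_2> = 2/sqrt(504), <v, e_3> = -2/sqrt(280).
Square and sum: Σ |<v, e_j>|^2 = 94/5.
Compute ||v||^2 = v·v = 22.
Deficit = 22 − 94/5 = 16/5 ≥ 0, confirming Bessel's inequality. (The deficit equals ||v − Σ <v,e_j> e_j||^2, the squared distance from v to span{e_j}.)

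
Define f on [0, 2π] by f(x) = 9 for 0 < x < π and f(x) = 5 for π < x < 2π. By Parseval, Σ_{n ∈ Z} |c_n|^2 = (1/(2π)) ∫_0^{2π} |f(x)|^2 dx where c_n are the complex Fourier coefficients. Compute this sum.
Σ |c_n|^2 = 53

Parseval equates the L^2 energy of f (normalised by 1/(2π)) with the ℓ^2 sum of its Fourier coefficients: (1/(2π)) ∫_0^{2π} |f|^2 = Σ |c_n|^2.
Compute the left side: (1/(2π)) [∫_0^π 9^2 dx + ∫_π^{2π} 5^2 dx] = (1/(2π)) · (81π + 25π) = (81 + 25)/2 = 53.
So Σ_{n ∈ Z} |c_n|^2 = 53.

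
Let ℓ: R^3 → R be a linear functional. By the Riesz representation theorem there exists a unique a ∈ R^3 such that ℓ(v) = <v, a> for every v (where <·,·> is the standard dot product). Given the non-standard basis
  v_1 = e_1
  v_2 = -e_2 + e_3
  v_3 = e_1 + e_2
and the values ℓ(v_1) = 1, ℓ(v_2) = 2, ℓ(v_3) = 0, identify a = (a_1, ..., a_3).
a = (1, -1, 1)

Write a = (a_1, ..., a_3) in the standard basis. For each basis vector v_i, ℓ(v_i) = <v_i, a> is a linear equation in the a_j's. Collect the n equations into a matrix system V a = ℓ, where row i of V is v_i (expressed in the standard basis). Since V is invertible (lower-triangular with 1s on the diagonal, up to permutation), solve by back-substitution:
  V =
[[1, 0, 0],
 [0, -1, 1],
 [1, 1, 0]]
  V a = (1, 2, 0)
Solving gives a = (1, -1, 1).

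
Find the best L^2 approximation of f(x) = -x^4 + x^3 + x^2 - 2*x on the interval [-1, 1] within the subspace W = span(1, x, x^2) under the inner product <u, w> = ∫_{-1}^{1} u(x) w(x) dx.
g(x) = x^2/7 - 7*x/5 + 3/35

The best approximation g ∈ W is the orthogonal projection of f onto W. Writing g = a_0 + a_1 x + a_2 x^2, the coefficients solve the normal equations G · a = b where
  G_{ij} = <φ_i, φ_j> and b_i = <f, φ_i>, with φ_0 = 1, φ_1 = x, φ_2 = x^2.
G =
  [2, 0, 2/3]
  [0, 2/3, 0]
  [2/3, 0, 2/5],
b = (4/15, -14/15, 4/35).
Solving gives a_0 = 3/35, a_1 = -7/5, a_2 = 1/7, so
  g(x) = x^2/7 - 7*x/5 + 3/35.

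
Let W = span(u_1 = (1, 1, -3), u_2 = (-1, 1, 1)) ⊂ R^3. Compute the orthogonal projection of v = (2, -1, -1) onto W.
proj_W(v) = (4/3, -4/3, -4/3)

Set up U = [u_1 | ... | u_2] ∈ R^(3×2). The projector onto W = col(U) is P = U (U^T U)^(-1) U^T.
Compute U^T U =
  [11, -3]
  [-3, 3],
and U^T v = (4, -4).
Solve U^T U · c = U^T v for the coefficients: c = (0, -4/3). The projection is proj_W(v) = U c.
Check: (v - proj_W(v)) · u_1 = 0  (should be 0).
Check: (v - proj_W(v)) · u_2 = 0  (should be 0).
Result: proj_W(v) = (4/3, -4/3, -4/3).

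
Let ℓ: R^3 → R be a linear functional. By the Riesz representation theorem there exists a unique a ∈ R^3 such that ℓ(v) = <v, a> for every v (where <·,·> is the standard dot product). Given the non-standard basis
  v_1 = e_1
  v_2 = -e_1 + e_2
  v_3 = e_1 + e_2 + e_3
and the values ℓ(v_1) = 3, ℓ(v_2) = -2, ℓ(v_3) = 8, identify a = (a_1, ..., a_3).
a = (3, 1, 4)

Write a = (a_1, ..., a_3) in the standard basis. For each basis vector v_i, ℓ(v_i) = <v_i, a> is a linear equation in the a_j's. Collect the n equations into a matrix system V a = ℓ, where row i of V is v_i (expressed in the standard basis). Since V is invertible (lower-triangular with 1s on the diagonal, up to permutation), solve by back-substitution:
  V =
[[1, 0, 0],
 [-1, 1, 0],
 [1, 1, 1]]
  V a = (3, -2, 8)
Solving gives a = (3, 1, 4).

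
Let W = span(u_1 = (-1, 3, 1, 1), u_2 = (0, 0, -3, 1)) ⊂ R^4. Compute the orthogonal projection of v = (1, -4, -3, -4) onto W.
proj_W(v) = (95/58, -285/58, -125/58, -85/58)

Set up U = [u_1 | ... | u_2] ∈ R^(4×2). The projector onto W = col(U) is P = U (U^T U)^(-1) U^T.
Compute U^T U =
  [12, -2]
  [-2, 10],
and U^T v = (-20, 5).
Solve U^T U · c = U^T v for the coefficients: c = (-95/58, 5/29). The projection is proj_W(v) = U c.
Check: (v - proj_W(v)) · u_1 = 0  (should be 0).
Check: (v - proj_W(v)) · u_2 = 0  (should be 0).
Result: proj_W(v) = (95/58, -285/58, -125/58, -85/58).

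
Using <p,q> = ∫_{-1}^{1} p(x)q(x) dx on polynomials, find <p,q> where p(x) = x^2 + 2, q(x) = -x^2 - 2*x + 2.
<p,q> = 38/5

Expand the product: p(x)·q(x) = -x^4 - 2*x^3 - 4*x + 4.
∫_{-1}^{1} of each monomial x^k gives [2/(k+1) if k even, 0 if k odd]. Integrating term-by-term (or equivalently evaluating the antiderivative F(x) = -x^5/5 - x^4/2 - 2*x^2 + 4*x at the endpoints):
  F(1) − F(−1) = 13/10 − (-63/10) = 38/5.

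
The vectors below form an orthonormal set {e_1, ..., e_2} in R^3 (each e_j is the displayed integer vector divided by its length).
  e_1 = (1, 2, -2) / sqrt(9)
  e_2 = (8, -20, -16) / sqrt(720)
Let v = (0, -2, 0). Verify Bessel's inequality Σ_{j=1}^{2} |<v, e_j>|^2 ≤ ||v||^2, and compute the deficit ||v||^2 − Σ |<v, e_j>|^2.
Σ |<v, e_j>|^2 = 4; ||v||^2 = 4; deficit = 0

Write each e_j = u_j / sqrt(<u_j, u_j>) where u_j is the displayed integer vector. Then <v, e_j> = <v, u_j> / sqrt(<u_j, u_j>), so |<v, e_j>|^2 = <v, u_j>^2 / <u_j, u_j>.
Coefficients: <v, e_1> = -4/sqrt(9), <v, e_2> = 40/sqrt(720).
Square and sum: Σ |<v, e_j>|^2 = 4.
Compute ||v||^2 = v·v = 4.
Deficit = 4 − 4 = 0 ≥ 0, confirming Bessel's inequality. (The deficit equals ||v − Σ <v,e_j> e_j||^2, the squared distance from v to span{e_j}.)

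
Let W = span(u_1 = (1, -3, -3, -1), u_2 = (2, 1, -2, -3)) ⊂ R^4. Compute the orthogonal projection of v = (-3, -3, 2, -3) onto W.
proj_W(v) = (-61/148, -181/148, -25/148, 113/148)

Set up U = [u_1 | ... | u_2] ∈ R^(4×2). The projector onto W = col(U) is P = U (U^T U)^(-1) U^T.
Compute U^T U =
  [20, 8]
  [8, 18],
and U^T v = (3, -4).
Solve U^T U · c = U^T v for the coefficients: c = (43/148, -13/37). The projection is proj_W(v) = U c.
Check: (v - proj_W(v)) · u_1 = 0  (should be 0).
Check: (v - proj_W(v)) · u_2 = 0  (should be 0).
Result: proj_W(v) = (-61/148, -181/148, -25/148, 113/148).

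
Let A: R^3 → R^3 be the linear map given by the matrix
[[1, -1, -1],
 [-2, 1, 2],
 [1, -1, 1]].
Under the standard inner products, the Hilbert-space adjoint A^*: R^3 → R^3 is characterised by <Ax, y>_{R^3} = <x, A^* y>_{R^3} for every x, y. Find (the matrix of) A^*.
A^* = A^T =
[[1, -2, 1],
 [-1, 1, -1],
 [-1, 2, 1]]

For real matrices with standard dot products, the defining identity <Ax, y> = <x, A^* y> gives (Ax)^T y = x^T (A^*) y, i.e. x^T A^T y = x^T (A^*) y. Since this holds for all x, y, we must have A^* = A^T. Therefore
A^* =
[[1, -2, 1],
 [-1, 1, -1],
 [-1, 2, 1]].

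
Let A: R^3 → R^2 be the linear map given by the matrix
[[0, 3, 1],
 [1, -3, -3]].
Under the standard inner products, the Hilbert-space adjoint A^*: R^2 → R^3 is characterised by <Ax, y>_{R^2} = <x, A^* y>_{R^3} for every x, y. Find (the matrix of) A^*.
A^* = A^T =
[[0, 1],
 [3, -3],
 [1, -3]]

For real matrices with standard dot products, the defining identity <Ax, y> = <x, A^* y> gives (Ax)^T y = x^T (A^*) y, i.e. x^T A^T y = x^T (A^*) y. Since this holds for all x, y, we must have A^* = A^T. Therefore
A^* =
[[0, 1],
 [3, -3],
 [1, -3]].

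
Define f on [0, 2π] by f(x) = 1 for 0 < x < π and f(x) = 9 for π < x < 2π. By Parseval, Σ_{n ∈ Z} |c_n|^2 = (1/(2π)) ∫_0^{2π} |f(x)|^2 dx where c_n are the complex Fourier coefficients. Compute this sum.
Σ |c_n|^2 = 41

Parseval equates the L^2 energy of f (normalised by 1/(2π)) with the ℓ^2 sum of its Fourier coefficients: (1/(2π)) ∫_0^{2π} |f|^2 = Σ |c_n|^2.
Compute the left side: (1/(2π)) [∫_0^π 1^2 dx + ∫_π^{2π} 9^2 dx] = (1/(2π)) · (1π + 81π) = (1 + 81)/2 = 41.
So Σ_{n ∈ Z} |c_n|^2 = 41.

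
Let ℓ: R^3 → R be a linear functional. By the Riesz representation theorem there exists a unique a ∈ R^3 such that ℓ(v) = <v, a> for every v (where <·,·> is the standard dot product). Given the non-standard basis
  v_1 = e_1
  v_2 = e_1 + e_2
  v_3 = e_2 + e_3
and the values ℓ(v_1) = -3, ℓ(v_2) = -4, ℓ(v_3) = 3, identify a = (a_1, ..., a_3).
a = (-3, -1, 4)

Write a = (a_1, ..., a_3) in the standard basis. For each basis vector v_i, ℓ(v_i) = <v_i, a> is a linear equation in the a_j's. Collect the n equations into a matrix system V a = ℓ, where row i of V is v_i (expressed in the standard basis). Since V is invertible (lower-triangular with 1s on the diagonal, up to permutation), solve by back-substitution:
  V =
[[1, 0, 0],
 [1, 1, 0],
 [0, 1, 1]]
  V a = (-3, -4, 3)
Solving gives a = (-3, -1, 4).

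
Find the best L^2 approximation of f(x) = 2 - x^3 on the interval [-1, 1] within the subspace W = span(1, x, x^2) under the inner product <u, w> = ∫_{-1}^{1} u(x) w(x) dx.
g(x) = 2 - 3*x/5

The best approximation g ∈ W is the orthogonal projection of f onto W. Writing g = a_0 + a_1 x + a_2 x^2, the coefficients solve the normal equations G · a = b where
  G_{ij} = <φ_i, φ_j> and b_i = <f, φ_i>, with φ_0 = 1, φ_1 = x, φ_2 = x^2.
G =
  [2, 0, 2/3]
  [0, 2/3, 0]
  [2/3, 0, 2/5],
b = (4, -2/5, 4/3).
Solving gives a_0 = 2, a_1 = -3/5, a_2 = 0, so
  g(x) = 2 - 3*x/5.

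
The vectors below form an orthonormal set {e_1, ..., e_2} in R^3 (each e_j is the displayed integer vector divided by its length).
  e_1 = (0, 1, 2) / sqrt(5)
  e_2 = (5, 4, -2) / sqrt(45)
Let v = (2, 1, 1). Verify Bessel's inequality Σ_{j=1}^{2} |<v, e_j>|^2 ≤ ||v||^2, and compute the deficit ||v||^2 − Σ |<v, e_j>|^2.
Σ |<v, e_j>|^2 = 5; ||v||^2 = 6; deficit = 1

Write each e_j = u_j / sqrt(<u_j, u_j>) where u_j is the displayed integer vector. Then <v, e_j> = <v, u_j> / sqrt(<u_j, u_j>), so |<v, e_j>|^2 = <v, u_j>^2 / <u_j, u_j>.
Coefficients: <v, e_1> = 3/sqrt(5), <v, e_2> = 12/sqrt(45).
Square and sum: Σ |<v, e_j>|^2 = 5.
Compute ||v||^2 = v·v = 6.
Deficit = 6 − 5 = 1 ≥ 0, confirming Bessel's inequality. (The deficit equals ||v − Σ <v,e_j> e_j||^2, the squared distance from v to span{e_j}.)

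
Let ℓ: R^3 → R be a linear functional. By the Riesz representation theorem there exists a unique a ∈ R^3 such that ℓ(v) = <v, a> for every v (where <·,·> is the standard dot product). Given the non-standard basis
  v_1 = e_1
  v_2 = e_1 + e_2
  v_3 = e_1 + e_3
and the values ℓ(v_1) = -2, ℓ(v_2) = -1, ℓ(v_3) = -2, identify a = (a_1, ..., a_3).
a = (-2, 1, 0)

Write a = (a_1, ..., a_3) in the standard basis. For each basis vector v_i, ℓ(v_i) = <v_i, a> is a linear equation in the a_j's. Collect the n equations into a matrix system V a = ℓ, where row i of V is v_i (expressed in the standard basis). Since V is invertible (lower-triangular with 1s on the diagonal, up to permutation), solve by back-substitution:
  V =
[[1, 0, 0],
 [1, 1, 0],
 [1, 0, 1]]
  V a = (-2, -1, -2)
Solving gives a = (-2, 1, 0).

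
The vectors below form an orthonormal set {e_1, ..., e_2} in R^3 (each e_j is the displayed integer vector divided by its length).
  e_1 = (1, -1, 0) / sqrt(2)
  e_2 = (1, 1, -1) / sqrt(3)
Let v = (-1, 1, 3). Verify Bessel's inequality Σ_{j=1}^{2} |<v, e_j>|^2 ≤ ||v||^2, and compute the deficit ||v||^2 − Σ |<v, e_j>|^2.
Σ |<v, e_j>|^2 = 5; ||v||^2 = 11; deficit = 6

Write each e_j = u_j / sqrt(<u_j, u_j>) where u_j is the displayed integer vector. Then <v, e_j> = <v, u_j> / sqrt(<u_j, u_j>), so |<v, e_j>|^2 = <v, u_j>^2 / <u_j, u_j>.
Coefficients: <v, e_1> = -2/sqrt(2), <v, e_2> = -3/sqrt(3).
Square and sum: Σ |<v, e_j>|^2 = 5.
Compute ||v||^2 = v·v = 11.
Deficit = 11 − 5 = 6 ≥ 0, confirming Bessel's inequality. (The deficit equals ||v − Σ <v,e_j> e_j||^2, the squared distance from v to span{e_j}.)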